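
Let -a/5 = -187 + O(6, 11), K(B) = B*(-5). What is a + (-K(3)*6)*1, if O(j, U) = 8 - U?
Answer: 1040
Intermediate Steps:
K(B) = -5*B
a = 950 (a = -5*(-187 + (8 - 1*11)) = -5*(-187 + (8 - 11)) = -5*(-187 - 3) = -5*(-190) = 950)
a + (-K(3)*6)*1 = 950 + (-(-5)*3*6)*1 = 950 + (-1*(-15)*6)*1 = 950 + (15*6)*1 = 950 + 90*1 = 950 + 90 = 1040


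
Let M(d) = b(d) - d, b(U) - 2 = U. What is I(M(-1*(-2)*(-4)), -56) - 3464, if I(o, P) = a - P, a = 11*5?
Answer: -3353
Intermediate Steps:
a = 55
b(U) = 2 + U
M(d) = 2 (M(d) = (2 + d) - d = 2)
I(o, P) = 55 - P
I(M(-1*(-2)*(-4)), -56) - 3464 = (55 - 1*(-56)) - 3464 = (55 + 56) - 3464 = 111 - 3464 = -3353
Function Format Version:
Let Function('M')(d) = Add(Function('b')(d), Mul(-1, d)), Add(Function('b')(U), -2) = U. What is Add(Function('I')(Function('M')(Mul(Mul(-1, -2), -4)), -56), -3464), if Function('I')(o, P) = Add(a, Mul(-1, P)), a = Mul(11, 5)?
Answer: -3353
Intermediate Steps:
a = 55
Function('b')(U) = Add(2, U)
Function('M')(d) = 2 (Function('M')(d) = Add(Add(2, d), Mul(-1, d)) = 2)
Function('I')(o, P) = Add(55, Mul(-1, P))
Add(Function('I')(Function('M')(Mul(Mul(-1, -2), -4)), -56), -3464) = Add(Add(55, Mul(-1, -56)), -3464) = Add(Add(55, 56), -3464) = Add(111, -3464) = -3353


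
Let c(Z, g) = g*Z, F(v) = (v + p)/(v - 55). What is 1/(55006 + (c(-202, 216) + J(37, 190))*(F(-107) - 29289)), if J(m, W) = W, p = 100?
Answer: 81/103066495217 ≈ 7.8590e-10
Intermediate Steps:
F(v) = (100 + v)/(-55 + v) (F(v) = (v + 100)/(v - 55) = (100 + v)/(-55 + v))
c(Z, g) = Z*g
1/(55006 + (c(-202, 216) + J(37, 190))*(F(-107) - 29289)) = 1/(55006 + (-202*216 + 190)*((100 - 107)/(-55 - 107) - 29289)) = 1/(55006 + (-43632 + 190)*(-7/(-162) - 29289)) = 1/(55006 - 43442*(-1/162*(-7) - 29289)) = 1/(55006 - 43442*(7/162 - 29289)) = 1/(55006 - 43442*(-4744811/162)) = 1/(55006 + 103062039731/81) = 1/(103066495217/81) = 81/103066495217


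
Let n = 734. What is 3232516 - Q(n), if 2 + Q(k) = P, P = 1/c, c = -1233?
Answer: 3985694695/1233 ≈ 3.2325e+6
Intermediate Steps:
P = -1/1233 (P = 1/(-1233) = -1/1233 ≈ -0.00081103)
Q(k) = -2467/1233 (Q(k) = -2 - 1/1233 = -2467/1233)
3232516 - Q(n) = 3232516 - 1*(-2467/1233) = 3232516 + 2467/1233 = 3985694695/1233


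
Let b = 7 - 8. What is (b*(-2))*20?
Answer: 40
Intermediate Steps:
b = -1
(b*(-2))*20 = -1*(-2)*20 = 2*20 = 40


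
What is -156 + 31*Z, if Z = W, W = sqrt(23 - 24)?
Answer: -156 + 31*I ≈ -156.0 + 31.0*I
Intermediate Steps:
W = I (W = sqrt(-1) = I ≈ 1.0*I)
Z = I ≈ 1.0*I
-156 + 31*Z = -156 + 31*I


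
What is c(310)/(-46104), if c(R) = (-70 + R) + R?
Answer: -275/23052 ≈ -0.011930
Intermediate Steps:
c(R) = -70 + 2*R
c(310)/(-46104) = (-70 + 2*310)/(-46104) = (-70 + 620)*(-1/46104) = 550*(-1/46104) = -275/23052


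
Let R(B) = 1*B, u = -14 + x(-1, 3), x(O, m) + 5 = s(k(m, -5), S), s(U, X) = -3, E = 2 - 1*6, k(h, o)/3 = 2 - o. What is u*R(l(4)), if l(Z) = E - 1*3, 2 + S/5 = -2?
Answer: 154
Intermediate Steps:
S = -20 (S = -10 + 5*(-2) = -10 - 10 = -20)
k(h, o) = 6 - 3*o (k(h, o) = 3*(2 - o) = 6 - 3*o)
E = -4 (E = 2 - 6 = -4)
x(O, m) = -8 (x(O, m) = -5 - 3 = -8)
l(Z) = -7 (l(Z) = -4 - 1*3 = -4 - 3 = -7)
u = -22 (u = -14 - 8 = -22)
R(B) = B
u*R(l(4)) = -22*(-7) = 154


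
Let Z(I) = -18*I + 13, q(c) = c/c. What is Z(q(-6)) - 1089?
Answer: -1094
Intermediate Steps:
q(c) = 1
Z(I) = 13 - 18*I
Z(q(-6)) - 1089 = (13 - 18*1) - 1089 = (13 - 18) - 1089 = -5 - 1089 = -1094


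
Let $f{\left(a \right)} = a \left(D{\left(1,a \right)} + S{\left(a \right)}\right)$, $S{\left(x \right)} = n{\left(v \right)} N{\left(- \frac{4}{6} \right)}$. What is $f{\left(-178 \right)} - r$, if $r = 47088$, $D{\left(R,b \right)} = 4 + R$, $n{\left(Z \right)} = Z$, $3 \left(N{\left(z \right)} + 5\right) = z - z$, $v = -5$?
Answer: $-52428$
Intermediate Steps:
$N{\left(z \right)} = -5$ ($N{\left(z \right)} = -5 + \frac{z - z}{3} = -5 + \frac{1}{3} \cdot 0 = -5 + 0 = -5$)
$S{\left(x \right)} = 25$ ($S{\left(x \right)} = \left(-5\right) \left(-5\right) = 25$)
$f{\left(a \right)} = 30 a$ ($f{\left(a \right)} = a \left(\left(4 + 1\right) + 25\right) = a \left(5 + 25\right) = a 30 = 30 a$)
$f{\left(-178 \right)} - r = 30 \left(-178\right) - 47088 = -5340 - 47088 = -52428$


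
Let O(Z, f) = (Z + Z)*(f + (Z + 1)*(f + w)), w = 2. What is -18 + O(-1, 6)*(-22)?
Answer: 246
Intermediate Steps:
O(Z, f) = 2*Z*(f + (1 + Z)*(2 + f)) (O(Z, f) = (Z + Z)*(f + (Z + 1)*(f + 2)) = (2*Z)*(f + (1 + Z)*(2 + f)) = 2*Z*(f + (1 + Z)*(2 + f)))
-18 + O(-1, 6)*(-22) = -18 + (2*(-1)*(2 + 2*(-1) + 2*6 - 1*6))*(-22) = -18 + (2*(-1)*(2 - 2 + 12 - 6))*(-22) = -18 + (2*(-1)*6)*(-22) = -18 - 12*(-22) = -18 + 264 = 246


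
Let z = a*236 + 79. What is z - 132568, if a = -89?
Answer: -153493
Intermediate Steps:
z = -20925 (z = -89*236 + 79 = -21004 + 79 = -20925)
z - 132568 = -20925 - 132568 = -153493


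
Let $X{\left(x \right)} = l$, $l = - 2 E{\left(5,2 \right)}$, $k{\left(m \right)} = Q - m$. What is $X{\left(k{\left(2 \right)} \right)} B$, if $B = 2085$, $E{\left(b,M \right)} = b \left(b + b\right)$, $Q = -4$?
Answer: $-208500$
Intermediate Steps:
$k{\left(m \right)} = -4 - m$
$E{\left(b,M \right)} = 2 b^{2}$ ($E{\left(b,M \right)} = b 2 b = 2 b^{2}$)
$l = -100$ ($l = - 2 \cdot 2 \cdot 5^{2} = - 2 \cdot 2 \cdot 25 = \left(-2\right) 50 = -100$)
$X{\left(x \right)} = -100$
$X{\left(k{\left(2 \right)} \right)} B = \left(-100\right) 2085 = -208500$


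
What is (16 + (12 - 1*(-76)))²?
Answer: 10816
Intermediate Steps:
(16 + (12 - 1*(-76)))² = (16 + (12 + 76))² = (16 + 88)² = 104² = 10816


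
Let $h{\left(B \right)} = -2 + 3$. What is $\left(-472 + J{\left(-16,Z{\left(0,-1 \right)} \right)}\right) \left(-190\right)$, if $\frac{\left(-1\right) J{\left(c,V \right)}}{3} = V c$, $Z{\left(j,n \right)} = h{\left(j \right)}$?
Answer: $80560$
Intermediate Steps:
$h{\left(B \right)} = 1$
$Z{\left(j,n \right)} = 1$
$J{\left(c,V \right)} = - 3 V c$
$\left(-472 + J{\left(-16,Z{\left(0,-1 \right)} \right)}\right) \left(-190\right) = \left(-472 - 3 \left(-16\right)\right) \left(-190\right) = \left(-472 + 48\right) \left(-190\right) = \left(-424\right) \left(-190\right) = 80560$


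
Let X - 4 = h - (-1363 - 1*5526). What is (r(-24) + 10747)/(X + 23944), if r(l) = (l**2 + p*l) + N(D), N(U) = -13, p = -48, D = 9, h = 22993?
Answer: 6231/26915 ≈ 0.23151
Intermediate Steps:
r(l) = -13 + l**2 - 48*l (r(l) = (l**2 - 48*l) - 13 = -13 + l**2 - 48*l)
X = 29886 (X = 4 + (22993 - (-1363 - 1*5526)) = 4 + (22993 - (-1363 - 5526)) = 4 + (22993 - 1*(-6889)) = 4 + (22993 + 6889) = 4 + 29882 = 29886)
(r(-24) + 10747)/(X + 23944) = ((-13 + (-24)**2 - 48*(-24)) + 10747)/(29886 + 23944) = ((-13 + 576 + 1152) + 10747)/53830 = (1715 + 10747)*(1/53830) = 12462*(1/53830) = 6231/26915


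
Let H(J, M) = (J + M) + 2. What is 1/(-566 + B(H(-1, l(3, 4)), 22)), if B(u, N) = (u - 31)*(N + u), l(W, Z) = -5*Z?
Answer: -1/716 ≈ -0.0013966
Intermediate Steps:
H(J, M) = 2 + J + M
B(u, N) = (-31 + u)*(N + u)
1/(-566 + B(H(-1, l(3, 4)), 22)) = 1/(-566 + ((2 - 1 - 5*4)**2 - 31*22 - 31*(2 - 1 - 5*4) + 22*(2 - 1 - 5*4))) = 1/(-566 + ((2 - 1 - 20)**2 - 682 - 31*(2 - 1 - 20) + 22*(2 - 1 - 20))) = 1/(-566 + ((-19)**2 - 682 - 31*(-19) + 22*(-19))) = 1/(-566 + (361 - 682 + 589 - 418)) = 1/(-566 - 150) = 1/(-716) = -1/716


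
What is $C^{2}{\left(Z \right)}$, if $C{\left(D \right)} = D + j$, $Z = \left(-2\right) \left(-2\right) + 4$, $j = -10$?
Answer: $4$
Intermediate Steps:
$Z = 8$ ($Z = 4 + 4 = 8$)
$C{\left(D \right)} = -10 + D$ ($C{\left(D \right)} = D - 10 = -10 + D$)
$C^{2}{\left(Z \right)} = \left(-10 + 8\right)^{2} = \left(-2\right)^{2} = 4$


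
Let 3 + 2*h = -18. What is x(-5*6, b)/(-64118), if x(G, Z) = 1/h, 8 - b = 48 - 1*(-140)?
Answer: 1/673239 ≈ 1.4854e-6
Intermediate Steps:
b = -180 (b = 8 - (48 - 1*(-140)) = 8 - (48 + 140) = 8 - 1*188 = 8 - 188 = -180)
h = -21/2 (h = -3/2 + (½)*(-18) = -3/2 - 9 = -21/2 ≈ -10.500)
x(G, Z) = -2/21 (x(G, Z) = 1/(-21/2) = -2/21)
x(-5*6, b)/(-64118) = -2/21/(-64118) = -2/21*(-1/64118) = 1/673239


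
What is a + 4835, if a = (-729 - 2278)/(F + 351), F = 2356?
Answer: 13085338/2707 ≈ 4833.9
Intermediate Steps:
a = -3007/2707 (a = (-729 - 2278)/(2356 + 351) = -3007/2707 ≈ -1.1108)
a + 4835 = -3007/2707 + 4835 = 13085338/2707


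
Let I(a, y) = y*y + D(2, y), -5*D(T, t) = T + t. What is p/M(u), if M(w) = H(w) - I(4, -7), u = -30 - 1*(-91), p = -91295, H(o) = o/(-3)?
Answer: 273885/211 ≈ 1298.0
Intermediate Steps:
D(T, t) = -T/5 - t/5 (D(T, t) = -(T + t)/5 = -T/5 - t/5)
H(o) = -o/3 (H(o) = o*(-⅓) = -o/3)
I(a, y) = -⅖ + y² - y/5 (I(a, y) = y*y + (-⅕*2 - y/5) = y² + (-⅖ - y/5) = -⅖ + y² - y/5)
u = 61 (u = -30 + 91 = 61)
M(w) = -50 - w/3 (M(w) = -w/3 - (-⅖ + (-7)² - ⅕*(-7)) = -w/3 - (-⅖ + 49 + 7/5) = -w/3 - 1*50 = -w/3 - 50 = -50 - w/3)
p/M(u) = -91295/(-50 - ⅓*61) = -91295/(-50 - 61/3) = -91295/(-211/3) = -91295*(-3/211) = 273885/211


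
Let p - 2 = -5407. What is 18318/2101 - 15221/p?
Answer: 130988111/11355905 ≈ 11.535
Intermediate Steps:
p = -5405 (p = 2 - 5407 = -5405)
18318/2101 - 15221/p = 18318/2101 - 15221/(-5405) = 18318*(1/2101) - 15221*(-1/5405) = 18318/2101 + 15221/5405 = 130988111/11355905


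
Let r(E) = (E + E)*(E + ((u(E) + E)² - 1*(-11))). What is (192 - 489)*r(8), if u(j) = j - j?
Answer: -394416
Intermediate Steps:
u(j) = 0
r(E) = 2*E*(11 + E + E²) (r(E) = (E + E)*(E + ((0 + E)² - 1*(-11))) = (2*E)*(E + (E² + 11)) = (2*E)*(E + (11 + E²)) = (2*E)*(11 + E + E²) = 2*E*(11 + E + E²))
(192 - 489)*r(8) = (192 - 489)*(2*8*(11 + 8 + 8²)) = -594*8*(11 + 8 + 64) = -594*8*83 = -297*1328 = -394416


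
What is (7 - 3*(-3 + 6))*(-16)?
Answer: 32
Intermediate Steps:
(7 - 3*(-3 + 6))*(-16) = (7 - 3*3)*(-16) = (7 - 9)*(-16) = -2*(-16) = 32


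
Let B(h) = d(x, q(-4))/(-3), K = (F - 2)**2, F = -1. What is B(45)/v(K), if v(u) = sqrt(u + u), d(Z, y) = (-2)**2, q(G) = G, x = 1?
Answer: -2*sqrt(2)/9 ≈ -0.31427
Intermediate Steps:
d(Z, y) = 4
K = 9 (K = (-1 - 2)**2 = (-3)**2 = 9)
v(u) = sqrt(2)*sqrt(u) (v(u) = sqrt(2*u) = sqrt(2)*sqrt(u))
B(h) = -4/3 (B(h) = 4/(-3) = 4*(-1/3) = -4/3)
B(45)/v(K) = -4*sqrt(2)/6/3 = -2*sqrt(2)/9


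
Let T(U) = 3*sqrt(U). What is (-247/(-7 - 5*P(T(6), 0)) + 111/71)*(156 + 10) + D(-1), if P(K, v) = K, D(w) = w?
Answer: 3501861/92371 + 615030*sqrt(6)/1301 ≈ 1195.9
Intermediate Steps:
(-247/(-7 - 5*P(T(6), 0)) + 111/71)*(156 + 10) + D(-1) = (-247/(-7 - 15*sqrt(6)) + 111/71)*(156 + 10) - 1 = (-247/(-7 - 15*sqrt(6)) + 111*(1/71))*166 - 1 = (-247/(-7 - 15*sqrt(6)) + 111/71)*166 - 1 = (111/71 - 247/(-7 - 15*sqrt(6)))*166 - 1 = (18426/71 - 41002/(-7 - 15*sqrt(6))) - 1 = 18355/71 - 41002/(-7 - 15*sqrt(6))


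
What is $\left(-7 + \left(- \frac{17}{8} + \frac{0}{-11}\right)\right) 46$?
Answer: $- \frac{1679}{4} \approx -419.75$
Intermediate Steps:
$\left(-7 + \left(- \frac{17}{8} + \frac{0}{-11}\right)\right) 46 = \left(-7 + \left(\left(-17\right) \frac{1}{8} + 0 \left(- \frac{1}{11}\right)\right)\right) 46 = \left(-7 + \left(- \frac{17}{8} + 0\right)\right) 46 = \left(-7 - \frac{17}{8}\right) 46 = \left(- \frac{73}{8}\right) 46 = - \frac{1679}{4}$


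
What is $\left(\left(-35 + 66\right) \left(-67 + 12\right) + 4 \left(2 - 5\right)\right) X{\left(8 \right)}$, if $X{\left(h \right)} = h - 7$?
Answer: $-1717$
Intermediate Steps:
$X{\left(h \right)} = -7 + h$
$\left(\left(-35 + 66\right) \left(-67 + 12\right) + 4 \left(2 - 5\right)\right) X{\left(8 \right)} = \left(\left(-35 + 66\right) \left(-67 + 12\right) + 4 \left(2 - 5\right)\right) \left(-7 + 8\right) = \left(31 \left(-55\right) + 4 \left(-3\right)\right) 1 = \left(-1705 - 12\right) 1 = \left(-1717\right) 1 = -1717$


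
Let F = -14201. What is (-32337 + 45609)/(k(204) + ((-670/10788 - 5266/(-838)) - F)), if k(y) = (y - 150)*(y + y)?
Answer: 29995861392/81903758075 ≈ 0.36623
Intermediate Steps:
k(y) = 2*y*(-150 + y) (k(y) = (-150 + y)*(2*y) = 2*y*(-150 + y))
(-32337 + 45609)/(k(204) + ((-670/10788 - 5266/(-838)) - F)) = (-32337 + 45609)/(2*204*(-150 + 204) + ((-670/10788 - 5266/(-838)) - 1*(-14201))) = 13272/(2*204*54 + ((-670*1/10788 - 5266*(-1/838)) + 14201)) = 13272/(22032 + ((-335/5394 + 2633/419) + 14201)) = 13272/(22032 + (14062037/2260086 + 14201)) = 13272/(22032 + 32109543323/2260086) = 13272/(81903758075/2260086) = 13272*(2260086/81903758075) = 29995861392/81903758075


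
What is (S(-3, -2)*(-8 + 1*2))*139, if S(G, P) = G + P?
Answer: 4170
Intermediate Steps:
(S(-3, -2)*(-8 + 1*2))*139 = ((-3 - 2)*(-8 + 1*2))*139 = -5*(-8 + 2)*139 = -5*(-6)*139 = 30*139 = 4170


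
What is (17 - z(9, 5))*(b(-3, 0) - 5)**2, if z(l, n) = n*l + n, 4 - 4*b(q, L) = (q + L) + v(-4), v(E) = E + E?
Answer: -825/16 ≈ -51.563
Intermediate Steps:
v(E) = 2*E
b(q, L) = 3 - L/4 - q/4 (b(q, L) = 1 - ((q + L) + 2*(-4))/4 = 1 - ((L + q) - 8)/4 = 1 - (-8 + L + q)/4 = 1 + (2 - L/4 - q/4) = 3 - L/4 - q/4)
z(l, n) = n + l*n (z(l, n) = l*n + n = n + l*n)
(17 - z(9, 5))*(b(-3, 0) - 5)**2 = (17 - 5*(1 + 9))*((3 - 1/4*0 - 1/4*(-3)) - 5)**2 = (17 - 5*10)*((3 + 0 + 3/4) - 5)**2 = (17 - 1*50)*(15/4 - 5)**2 = (17 - 50)*(-5/4)**2 = -33*25/16 = -825/16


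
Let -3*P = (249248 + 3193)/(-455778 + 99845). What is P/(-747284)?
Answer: -84147/265983035972 ≈ -3.1636e-7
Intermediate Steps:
P = 84147/355933 (P = -(249248 + 3193)/(3*(-455778 + 99845)) = -84147/(-355933) = -84147*(-1)/355933 = -⅓*(-252441/355933) = 84147/355933 ≈ 0.23641)
P/(-747284) = (84147/355933)/(-747284) = (84147/355933)*(-1/747284) = -84147/265983035972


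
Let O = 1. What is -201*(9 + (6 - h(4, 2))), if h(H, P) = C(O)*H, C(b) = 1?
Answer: -2211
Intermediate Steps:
h(H, P) = H (h(H, P) = 1*H = H)
-201*(9 + (6 - h(4, 2))) = -201*(9 + (6 - 1*4)) = -201*(9 + (6 - 4)) = -201*(9 + 2) = -201*11 = -2211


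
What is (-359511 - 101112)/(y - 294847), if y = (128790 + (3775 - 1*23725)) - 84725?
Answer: 153541/90244 ≈ 1.7014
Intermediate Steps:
y = 24115 (y = (128790 + (3775 - 23725)) - 84725 = (128790 - 19950) - 84725 = 108840 - 84725 = 24115)
(-359511 - 101112)/(y - 294847) = (-359511 - 101112)/(24115 - 294847) = -460623/(-270732) = -460623*(-1/270732) = 153541/90244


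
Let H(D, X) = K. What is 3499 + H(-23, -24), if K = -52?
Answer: 3447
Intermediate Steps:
H(D, X) = -52
3499 + H(-23, -24) = 3499 - 52 = 3447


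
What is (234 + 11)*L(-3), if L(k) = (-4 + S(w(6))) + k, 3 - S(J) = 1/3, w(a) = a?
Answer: -3185/3 ≈ -1061.7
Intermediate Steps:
S(J) = 8/3 (S(J) = 3 - 1/3 = 8/3)
L(k) = -4/3 + k (L(k) = (-4 + 8/3) + k = -4/3 + k)
(234 + 11)*L(-3) = (234 + 11)*(-4/3 - 3) = 245*(-13/3) = -3185/3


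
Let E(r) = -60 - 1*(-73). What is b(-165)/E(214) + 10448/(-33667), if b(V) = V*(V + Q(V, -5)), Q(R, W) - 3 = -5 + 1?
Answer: 922003306/437671 ≈ 2106.6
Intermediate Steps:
Q(R, W) = -1 (Q(R, W) = 3 + (-5 + 1) = 3 - 4 = -1)
E(r) = 13 (E(r) = -60 + 73 = 13)
b(V) = V*(-1 + V) (b(V) = V*(V - 1) = V*(-1 + V))
b(-165)/E(214) + 10448/(-33667) = -165*(-1 - 165)/13 + 10448/(-33667) = -165*(-166)*(1/13) + 10448*(-1/33667) = 27390*(1/13) - 10448/33667 = 27390/13 - 10448/33667 = 922003306/437671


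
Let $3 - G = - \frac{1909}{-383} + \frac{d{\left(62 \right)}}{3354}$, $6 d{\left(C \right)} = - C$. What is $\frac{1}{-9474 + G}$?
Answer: $- \frac{3853746}{36518024851} \approx -0.00010553$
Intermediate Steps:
$d{\left(C \right)} = - \frac{C}{6}$ ($d{\left(C \right)} = \frac{\left(-1\right) C}{6} = - \frac{C}{6}$)
$G = - \frac{7635247}{3853746}$ ($G = 3 - \left(- \frac{1909}{-383} + \frac{\left(- \frac{1}{6}\right) 62}{3354}\right) = 3 - \left(\left(-1909\right) \left(- \frac{1}{383}\right) - \frac{31}{10062}\right) = 3 - \left(\frac{1909}{383} - \frac{31}{10062}\right) = 3 - \frac{19196485}{3853746} = - \frac{7635247}{3853746} \approx -1.9813$)
$\frac{1}{-9474 + G} = \frac{1}{-9474 - \frac{7635247}{3853746}} = \frac{1}{- \frac{36518024851}{3853746}} = - \frac{3853746}{36518024851}$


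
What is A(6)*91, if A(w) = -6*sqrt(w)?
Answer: -546*sqrt(6) ≈ -1337.4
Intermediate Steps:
A(6)*91 = -6*sqrt(6)*91 = -546*sqrt(6)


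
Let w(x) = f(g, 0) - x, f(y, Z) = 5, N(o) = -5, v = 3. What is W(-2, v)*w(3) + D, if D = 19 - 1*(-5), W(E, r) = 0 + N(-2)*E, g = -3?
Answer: 44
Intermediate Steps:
W(E, r) = -5*E (W(E, r) = 0 - 5*E = -5*E)
D = 24 (D = 19 + 5 = 24)
w(x) = 5 - x
W(-2, v)*w(3) + D = (-5*(-2))*(5 - 1*3) + 24 = 10*(5 - 3) + 24 = 10*2 + 24 = 20 + 24 = 44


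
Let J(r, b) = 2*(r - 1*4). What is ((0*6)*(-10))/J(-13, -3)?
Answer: 0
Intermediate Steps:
J(r, b) = -8 + 2*r (J(r, b) = 2*(r - 4) = 2*(-4 + r) = -8 + 2*r)
((0*6)*(-10))/J(-13, -3) = ((0*6)*(-10))/(-8 + 2*(-13)) = (0*(-10))/(-8 - 26) = 0/(-34) = 0*(-1/34) = 0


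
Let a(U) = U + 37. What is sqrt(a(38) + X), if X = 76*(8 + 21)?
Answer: sqrt(2279) ≈ 47.739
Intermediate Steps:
a(U) = 37 + U
X = 2204 (X = 76*29 = 2204)
sqrt(a(38) + X) = sqrt((37 + 38) + 2204) = sqrt(75 + 2204) = sqrt(2279)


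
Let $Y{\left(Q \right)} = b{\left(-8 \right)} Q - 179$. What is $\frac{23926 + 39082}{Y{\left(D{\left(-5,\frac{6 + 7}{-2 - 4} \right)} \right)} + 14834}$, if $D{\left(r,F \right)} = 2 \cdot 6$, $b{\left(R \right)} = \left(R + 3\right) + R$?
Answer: $\frac{352}{81} \approx 4.3457$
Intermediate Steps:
$b{\left(R \right)} = 3 + 2 R$ ($b{\left(R \right)} = \left(3 + R\right) + R = 3 + 2 R$)
$D{\left(r,F \right)} = 12$
$Y{\left(Q \right)} = -179 - 13 Q$ ($Y{\left(Q \right)} = \left(3 + 2 \left(-8\right)\right) Q - 179 = \left(3 - 16\right) Q - 179 = - 13 Q - 179 = -179 - 13 Q$)
$\frac{23926 + 39082}{Y{\left(D{\left(-5,\frac{6 + 7}{-2 - 4} \right)} \right)} + 14834} = \frac{23926 + 39082}{\left(-179 - 156\right) + 14834} = \frac{63008}{\left(-179 - 156\right) + 14834} = \frac{63008}{-335 + 14834} = \frac{63008}{14499} = 63008 \cdot \frac{1}{14499} = \frac{352}{81}$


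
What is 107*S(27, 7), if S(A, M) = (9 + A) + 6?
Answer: 4494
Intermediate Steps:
S(A, M) = 15 + A
107*S(27, 7) = 107*(15 + 27) = 107*42 = 4494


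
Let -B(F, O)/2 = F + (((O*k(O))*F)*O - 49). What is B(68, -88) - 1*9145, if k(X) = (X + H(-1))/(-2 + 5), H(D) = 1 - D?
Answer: 90546275/3 ≈ 3.0182e+7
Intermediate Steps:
k(X) = 2/3 + X/3 (k(X) = (X + (1 - 1*(-1)))/(-2 + 5) = (X + (1 + 1))/3 = (X + 2)*(1/3) = (2 + X)*(1/3) = 2/3 + X/3)
B(F, O) = 98 - 2*F - 2*F*O**2*(2/3 + O/3) (B(F, O) = -2*(F + (((O*(2/3 + O/3))*F)*O - 49)) = -2*(F + ((F*O*(2/3 + O/3))*O - 49)) = -2*(F + (F*O**2*(2/3 + O/3) - 49)) = -2*(F + (-49 + F*O**2*(2/3 + O/3))) = -2*(-49 + F + F*O**2*(2/3 + O/3)) = 98 - 2*F - 2*F*O**2*(2/3 + O/3))
B(68, -88) - 1*9145 = (98 - 2*68 - 2/3*68*(-88)**2*(2 - 88)) - 1*9145 = (98 - 136 - 2/3*68*7744*(-86)) - 9145 = (98 - 136 + 90573824/3) - 9145 = 90573710/3 - 9145 = 90546275/3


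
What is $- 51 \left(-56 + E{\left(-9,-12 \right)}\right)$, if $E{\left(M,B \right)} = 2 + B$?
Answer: $3366$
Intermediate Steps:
$- 51 \left(-56 + E{\left(-9,-12 \right)}\right) = - 51 \left(-56 + \left(2 - 12\right)\right) = - 51 \left(-56 - 10\right) = \left(-51\right) \left(-66\right) = 3366$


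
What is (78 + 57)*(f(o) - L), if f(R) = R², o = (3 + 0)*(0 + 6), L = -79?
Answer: 54405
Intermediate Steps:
o = 18 (o = 3*6 = 18)
(78 + 57)*(f(o) - L) = (78 + 57)*(18² - 1*(-79)) = 135*(324 + 79) = 135*403 = 54405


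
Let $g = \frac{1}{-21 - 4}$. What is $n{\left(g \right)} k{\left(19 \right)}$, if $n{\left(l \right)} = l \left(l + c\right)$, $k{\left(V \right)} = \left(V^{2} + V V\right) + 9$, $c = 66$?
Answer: $- \frac{1205419}{625} \approx -1928.7$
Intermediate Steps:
$g = - \frac{1}{25}$ ($g = \frac{1}{-25} = - \frac{1}{25} \approx -0.04$)
$k{\left(V \right)} = 9 + 2 V^{2}$ ($k{\left(V \right)} = \left(V^{2} + V^{2}\right) + 9 = 2 V^{2} + 9 = 9 + 2 V^{2}$)
$n{\left(l \right)} = l \left(66 + l\right)$ ($n{\left(l \right)} = l \left(l + 66\right) = l \left(66 + l\right)$)
$n{\left(g \right)} k{\left(19 \right)} = - \frac{66 - \frac{1}{25}}{25} \left(9 + 2 \cdot 19^{2}\right) = \left(- \frac{1}{25}\right) \frac{1649}{25} \left(9 + 2 \cdot 361\right) = - \frac{1649 \left(9 + 722\right)}{625} = \left(- \frac{1649}{625}\right) 731 = - \frac{1205419}{625}$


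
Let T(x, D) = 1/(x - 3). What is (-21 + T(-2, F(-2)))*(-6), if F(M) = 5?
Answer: 636/5 ≈ 127.20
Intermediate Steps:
T(x, D) = 1/(-3 + x)
(-21 + T(-2, F(-2)))*(-6) = (-21 + 1/(-3 - 2))*(-6) = (-21 + 1/(-5))*(-6) = (-21 - ⅕)*(-6) = -106/5*(-6) = 636/5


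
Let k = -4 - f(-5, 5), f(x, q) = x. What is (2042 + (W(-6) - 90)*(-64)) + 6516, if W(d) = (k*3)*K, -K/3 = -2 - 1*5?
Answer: 10286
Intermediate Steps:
k = 1 (k = -4 - 1*(-5) = -4 + 5 = 1)
K = 21 (K = -3*(-2 - 1*5) = -3*(-2 - 5) = -3*(-7) = 21)
W(d) = 63 (W(d) = (1*3)*21 = 3*21 = 63)
(2042 + (W(-6) - 90)*(-64)) + 6516 = (2042 + (63 - 90)*(-64)) + 6516 = (2042 - 27*(-64)) + 6516 = (2042 + 1728) + 6516 = 3770 + 6516 = 10286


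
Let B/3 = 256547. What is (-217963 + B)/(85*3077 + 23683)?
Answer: 275839/142614 ≈ 1.9342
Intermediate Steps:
B = 769641 (B = 3*256547 = 769641)
(-217963 + B)/(85*3077 + 23683) = (-217963 + 769641)/(85*3077 + 23683) = 551678/(261545 + 23683) = 551678/285228 = 551678*(1/285228) = 275839/142614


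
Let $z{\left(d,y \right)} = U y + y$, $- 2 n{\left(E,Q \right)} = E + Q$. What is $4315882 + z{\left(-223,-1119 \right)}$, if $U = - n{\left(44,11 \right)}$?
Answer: $\frac{8567981}{2} \approx 4.284 \cdot 10^{6}$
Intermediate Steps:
$n{\left(E,Q \right)} = - \frac{E}{2} - \frac{Q}{2}$ ($n{\left(E,Q \right)} = - \frac{E + Q}{2} = - \frac{E}{2} - \frac{Q}{2}$)
$U = \frac{55}{2}$ ($U = - (\left(- \frac{1}{2}\right) 44 - \frac{11}{2}) = - (-22 - \frac{11}{2}) = \left(-1\right) \left(- \frac{55}{2}\right) = \frac{55}{2} \approx 27.5$)
$z{\left(d,y \right)} = \frac{57 y}{2}$ ($z{\left(d,y \right)} = \frac{55 y}{2} + y = \frac{57 y}{2}$)
$4315882 + z{\left(-223,-1119 \right)} = 4315882 + \frac{57}{2} \left(-1119\right) = 4315882 - \frac{63783}{2} = \frac{8567981}{2}$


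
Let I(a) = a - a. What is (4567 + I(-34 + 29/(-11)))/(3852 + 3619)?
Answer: 4567/7471 ≈ 0.61130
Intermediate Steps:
I(a) = 0
(4567 + I(-34 + 29/(-11)))/(3852 + 3619) = (4567 + 0)/(3852 + 3619) = 4567/7471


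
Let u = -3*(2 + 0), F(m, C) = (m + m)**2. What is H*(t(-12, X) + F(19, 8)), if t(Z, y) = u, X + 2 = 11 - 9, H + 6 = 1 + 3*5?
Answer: 14380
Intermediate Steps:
F(m, C) = 4*m**2 (F(m, C) = (2*m)**2 = 4*m**2)
H = 10 (H = -6 + (1 + 3*5) = -6 + (1 + 15) = -6 + 16 = 10)
X = 0 (X = -2 + (11 - 9) = -2 + 2 = 0)
u = -6 (u = -3*2 = -6)
t(Z, y) = -6
H*(t(-12, X) + F(19, 8)) = 10*(-6 + 4*19**2) = 10*(-6 + 4*361) = 10*(-6 + 1444) = 10*1438 = 14380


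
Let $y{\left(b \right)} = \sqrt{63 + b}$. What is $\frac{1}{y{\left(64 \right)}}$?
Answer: $\frac{\sqrt{127}}{127} \approx 0.088736$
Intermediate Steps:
$\frac{1}{y{\left(64 \right)}} = \frac{1}{\sqrt{63 + 64}} = \frac{1}{\sqrt{127}} = \frac{\sqrt{127}}{127}$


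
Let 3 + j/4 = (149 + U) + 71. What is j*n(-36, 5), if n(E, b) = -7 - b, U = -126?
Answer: -4368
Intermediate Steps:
j = 364 (j = -12 + 4*((149 - 126) + 71) = -12 + 4*(23 + 71) = -12 + 4*94 = -12 + 376 = 364)
j*n(-36, 5) = 364*(-7 - 1*5) = 364*(-7 - 5) = 364*(-12) = -4368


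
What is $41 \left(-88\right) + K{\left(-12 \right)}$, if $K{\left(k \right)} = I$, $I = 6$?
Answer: $-3602$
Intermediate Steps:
$K{\left(k \right)} = 6$
$41 \left(-88\right) + K{\left(-12 \right)} = 41 \left(-88\right) + 6 = -3608 + 6 = -3602$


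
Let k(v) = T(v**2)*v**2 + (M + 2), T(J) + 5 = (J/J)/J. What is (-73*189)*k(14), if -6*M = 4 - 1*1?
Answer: 26973135/2 ≈ 1.3487e+7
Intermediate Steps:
T(J) = -5 + 1/J (T(J) = -5 + (J/J)/J = -5 + 1/J)
M = -1/2 (M = -(4 - 1*1)/6 = -(4 - 1)/6 = -1/6*3 = -1/2 ≈ -0.50000)
k(v) = 3/2 + v**2*(-5 + v**(-2)) (k(v) = (-5 + 1/(v**2))*v**2 + (-1/2 + 2) = (-5 + v**(-2))*v**2 + 3/2 = v**2*(-5 + v**(-2)) + 3/2 = 3/2 + v**2*(-5 + v**(-2)))
(-73*189)*k(14) = (-73*189)*(5/2 - 5*14**2) = -13797*(5/2 - 5*196) = -13797*(5/2 - 980) = -13797*(-1955/2) = 26973135/2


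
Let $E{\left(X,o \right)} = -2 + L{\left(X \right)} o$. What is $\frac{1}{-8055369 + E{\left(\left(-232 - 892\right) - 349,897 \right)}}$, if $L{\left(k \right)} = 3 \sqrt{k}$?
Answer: $- \frac{8055371}{64899668649154} - \frac{2691 i \sqrt{1473}}{64899668649154} \approx -1.2412 \cdot 10^{-7} - 1.5914 \cdot 10^{-9} i$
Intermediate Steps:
$E{\left(X,o \right)} = -2 + 3 o \sqrt{X}$ ($E{\left(X,o \right)} = -2 + 3 \sqrt{X} o = -2 + 3 o \sqrt{X}$)
$\frac{1}{-8055369 + E{\left(\left(-232 - 892\right) - 349,897 \right)}} = \frac{1}{-8055369 - \left(2 - 2691 \sqrt{\left(-232 - 892\right) - 349}\right)} = \frac{1}{-8055369 - \left(2 - 2691 \sqrt{-1124 - 349}\right)} = \frac{1}{-8055369 - \left(2 - 2691 \sqrt{-1473}\right)} = \frac{1}{-8055369 - \left(2 - 2691 i \sqrt{1473}\right)} = \frac{1}{-8055371 + 2691 i \sqrt{1473}}$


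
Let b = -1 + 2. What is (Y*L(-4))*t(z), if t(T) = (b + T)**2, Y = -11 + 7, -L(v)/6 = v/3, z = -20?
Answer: -11552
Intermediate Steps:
b = 1
L(v) = -2*v (L(v) = -6*v/3 = -2*v)
Y = -4
t(T) = (1 + T)**2
(Y*L(-4))*t(z) = (-(-8)*(-4))*(1 - 20)**2 = -4*8*(-19)**2 = -32*361 = -11552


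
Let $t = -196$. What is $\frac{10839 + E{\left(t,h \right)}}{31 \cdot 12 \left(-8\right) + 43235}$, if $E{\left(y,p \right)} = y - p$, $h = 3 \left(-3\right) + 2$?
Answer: $\frac{10650}{40259} \approx 0.26454$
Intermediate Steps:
$h = -7$ ($h = -9 + 2 = -7$)
$\frac{10839 + E{\left(t,h \right)}}{31 \cdot 12 \left(-8\right) + 43235} = \frac{10839 - 189}{31 \cdot 12 \left(-8\right) + 43235} = \frac{10839 + \left(-196 + 7\right)}{372 \left(-8\right) + 43235} = \frac{10839 - 189}{-2976 + 43235} = \frac{10650}{40259}$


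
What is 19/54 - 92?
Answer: -4949/54 ≈ -91.648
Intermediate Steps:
19/54 - 92 = -4949/54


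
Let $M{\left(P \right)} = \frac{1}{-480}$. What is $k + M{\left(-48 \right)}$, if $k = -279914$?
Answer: $- \frac{134358721}{480} \approx -2.7991 \cdot 10^{5}$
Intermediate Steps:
$M{\left(P \right)} = - \frac{1}{480}$
$k + M{\left(-48 \right)} = -279914 - \frac{1}{480} = - \frac{134358721}{480}$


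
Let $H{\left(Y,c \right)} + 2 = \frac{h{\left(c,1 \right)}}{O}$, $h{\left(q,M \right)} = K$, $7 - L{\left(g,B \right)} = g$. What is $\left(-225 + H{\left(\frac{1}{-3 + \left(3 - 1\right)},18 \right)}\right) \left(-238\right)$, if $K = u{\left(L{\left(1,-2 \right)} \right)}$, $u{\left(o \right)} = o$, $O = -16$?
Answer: $\frac{216461}{4} \approx 54115.0$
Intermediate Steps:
$L{\left(g,B \right)} = 7 - g$
$K = 6$ ($K = 7 - 1 = 6$)
$h{\left(q,M \right)} = 6$
$H{\left(Y,c \right)} = - \frac{19}{8}$ ($H{\left(Y,c \right)} = -2 + \frac{6}{-16} = -2 + 6 \left(- \frac{1}{16}\right) = -2 - \frac{3}{8} = - \frac{19}{8}$)
$\left(-225 + H{\left(\frac{1}{-3 + \left(3 - 1\right)},18 \right)}\right) \left(-238\right) = \left(-225 - \frac{19}{8}\right) \left(-238\right) = \left(- \frac{1819}{8}\right) \left(-238\right) = \frac{216461}{4}$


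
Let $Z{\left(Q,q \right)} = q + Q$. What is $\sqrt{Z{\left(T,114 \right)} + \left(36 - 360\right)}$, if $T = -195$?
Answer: $9 i \sqrt{5} \approx 20.125 i$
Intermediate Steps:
$Z{\left(Q,q \right)} = Q + q$
$\sqrt{Z{\left(T,114 \right)} + \left(36 - 360\right)} = \sqrt{\left(-195 + 114\right) + \left(36 - 360\right)} = \sqrt{-81 + \left(36 - 360\right)} = \sqrt{-81 - 324} = \sqrt{-405} = 9 i \sqrt{5}$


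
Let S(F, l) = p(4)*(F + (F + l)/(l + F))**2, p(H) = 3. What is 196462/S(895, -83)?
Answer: 14033/172032 ≈ 0.081572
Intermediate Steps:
S(F, l) = 3*(1 + F)**2 (S(F, l) = 3*(F + (F + l)/(l + F))**2 = 3*(F + (F + l)/(F + l))**2 = 3*(F + 1)**2 = 3*(1 + F)**2)
196462/S(895, -83) = 196462/(3 + 3*895**2 + 6*895) = 196462/(3 + 3*801025 + 5370) = 196462/(3 + 2403075 + 5370) = 196462/2408448 = 196462*(1/2408448) = 14033/172032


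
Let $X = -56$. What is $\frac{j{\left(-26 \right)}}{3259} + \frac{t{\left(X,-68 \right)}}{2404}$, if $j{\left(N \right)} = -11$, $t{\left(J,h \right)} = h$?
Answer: $- \frac{62014}{1958659} \approx -0.031661$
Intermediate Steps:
$\frac{j{\left(-26 \right)}}{3259} + \frac{t{\left(X,-68 \right)}}{2404} = - \frac{11}{3259} - \frac{68}{2404} = \left(-11\right) \frac{1}{3259} - \frac{17}{601} = - \frac{11}{3259} - \frac{17}{601} = - \frac{62014}{1958659}$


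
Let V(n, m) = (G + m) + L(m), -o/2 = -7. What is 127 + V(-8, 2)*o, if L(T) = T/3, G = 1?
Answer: 535/3 ≈ 178.33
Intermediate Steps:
o = 14 (o = -2*(-7) = 14)
L(T) = T/3 (L(T) = T*(⅓) = T/3)
V(n, m) = 1 + 4*m/3 (V(n, m) = (1 + m) + m/3 = 1 + 4*m/3)
127 + V(-8, 2)*o = 127 + (1 + (4/3)*2)*14 = 127 + (1 + 8/3)*14 = 127 + (11/3)*14 = 127 + 154/3 = 535/3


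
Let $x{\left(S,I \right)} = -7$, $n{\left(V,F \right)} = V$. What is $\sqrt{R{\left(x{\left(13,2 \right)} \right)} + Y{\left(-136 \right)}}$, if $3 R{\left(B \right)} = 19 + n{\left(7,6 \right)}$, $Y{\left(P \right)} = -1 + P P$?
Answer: $\frac{\sqrt{166533}}{3} \approx 136.03$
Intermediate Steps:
$Y{\left(P \right)} = -1 + P^{2}$
$R{\left(B \right)} = \frac{26}{3}$ ($R{\left(B \right)} = \frac{19 + 7}{3} = \frac{1}{3} \cdot 26 = \frac{26}{3}$)
$\sqrt{R{\left(x{\left(13,2 \right)} \right)} + Y{\left(-136 \right)}} = \sqrt{\frac{26}{3} - \left(1 - \left(-136\right)^{2}\right)} = \sqrt{\frac{26}{3} + \left(-1 + 18496\right)} = \sqrt{\frac{26}{3} + 18495} = \sqrt{\frac{55511}{3}} = \frac{\sqrt{166533}}{3}$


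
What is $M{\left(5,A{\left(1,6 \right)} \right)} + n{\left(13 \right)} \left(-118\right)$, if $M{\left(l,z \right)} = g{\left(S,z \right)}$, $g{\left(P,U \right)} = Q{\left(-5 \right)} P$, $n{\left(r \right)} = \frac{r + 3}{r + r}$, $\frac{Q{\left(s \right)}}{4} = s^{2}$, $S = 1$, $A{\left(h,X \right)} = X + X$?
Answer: $\frac{356}{13} \approx 27.385$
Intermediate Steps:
$A{\left(h,X \right)} = 2 X$
$Q{\left(s \right)} = 4 s^{2}$
$n{\left(r \right)} = \frac{3 + r}{2 r}$
$g{\left(P,U \right)} = 100 P$ ($g{\left(P,U \right)} = 4 \left(-5\right)^{2} P = 4 \cdot 25 P = 100 P$)
$M{\left(l,z \right)} = 100$ ($M{\left(l,z \right)} = 100 \cdot 1 = 100$)
$M{\left(5,A{\left(1,6 \right)} \right)} + n{\left(13 \right)} \left(-118\right) = 100 + \frac{3 + 13}{2 \cdot 13} \left(-118\right) = 100 + \frac{1}{2} \cdot \frac{1}{13} \cdot 16 \left(-118\right) = 100 + \frac{8}{13} \left(-118\right) = 100 - \frac{944}{13} = \frac{356}{13}$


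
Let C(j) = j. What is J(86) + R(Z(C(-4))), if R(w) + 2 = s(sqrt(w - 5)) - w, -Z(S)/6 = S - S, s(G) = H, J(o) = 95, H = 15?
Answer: 108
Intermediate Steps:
s(G) = 15
Z(S) = 0 (Z(S) = -6*(S - S) = -6*0 = 0)
R(w) = 13 - w (R(w) = -2 + (15 - w) = 13 - w)
J(86) + R(Z(C(-4))) = 95 + (13 - 1*0) = 95 + (13 + 0) = 95 + 13 = 108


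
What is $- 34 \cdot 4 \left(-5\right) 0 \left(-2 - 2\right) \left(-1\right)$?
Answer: $0$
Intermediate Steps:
$- 34 \cdot 4 \left(-5\right) 0 \left(-2 - 2\right) \left(-1\right) = - 34 \left(\left(-20\right) 0\right) \left(\left(-4\right) \left(-1\right)\right) = \left(-34\right) 0 \cdot 4 = 0 \cdot 4 = 0$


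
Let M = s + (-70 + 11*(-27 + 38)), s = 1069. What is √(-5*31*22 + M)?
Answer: I*√2290 ≈ 47.854*I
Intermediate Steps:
M = 1120 (M = 1069 + (-70 + 11*(-27 + 38)) = 1069 + (-70 + 11*11) = 1069 + (-70 + 121) = 1069 + 51 = 1120)
√(-5*31*22 + M) = √(-5*31*22 + 1120) = √(-155*22 + 1120) = √(-3410 + 1120) = √(-2290) = I*√2290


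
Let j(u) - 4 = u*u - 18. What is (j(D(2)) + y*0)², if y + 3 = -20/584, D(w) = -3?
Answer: 25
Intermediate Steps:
y = -443/146 (y = -3 - 20/584 = -3 - 20*1/584 = -3 - 5/146 = -443/146 ≈ -3.0342)
j(u) = -14 + u² (j(u) = 4 + (u*u - 18) = 4 + (u² - 18) = 4 + (-18 + u²) = -14 + u²)
(j(D(2)) + y*0)² = ((-14 + (-3)²) - 443/146*0)² = ((-14 + 9) + 0)² = (-5 + 0)² = (-5)² = 25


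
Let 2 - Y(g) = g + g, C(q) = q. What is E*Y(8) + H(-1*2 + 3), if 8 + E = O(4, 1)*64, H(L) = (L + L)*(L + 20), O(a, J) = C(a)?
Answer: -3430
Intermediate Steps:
O(a, J) = a
H(L) = 2*L*(20 + L) (H(L) = (2*L)*(20 + L) = 2*L*(20 + L))
E = 248 (E = -8 + 4*64 = -8 + 256 = 248)
Y(g) = 2 - 2*g (Y(g) = 2 - (g + g) = 2 - 2*g)
E*Y(8) + H(-1*2 + 3) = 248*(2 - 2*8) + 2*(-1*2 + 3)*(20 + (-1*2 + 3)) = 248*(2 - 16) + 2*(-2 + 3)*(20 + (-2 + 3)) = 248*(-14) + 2*1*(20 + 1) = -3472 + 2*1*21 = -3472 + 42 = -3430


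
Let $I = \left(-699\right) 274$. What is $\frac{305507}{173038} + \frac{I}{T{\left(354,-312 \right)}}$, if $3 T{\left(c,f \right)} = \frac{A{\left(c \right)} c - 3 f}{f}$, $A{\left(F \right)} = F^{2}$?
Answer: $\frac{309537362947}{53308681850} \approx 5.8065$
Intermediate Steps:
$I = -191526$
$T{\left(c,f \right)} = \frac{c^{3} - 3 f}{3 f}$ ($T{\left(c,f \right)} = \frac{\left(c^{2} c - 3 f\right) \frac{1}{f}}{3} = \frac{\left(c^{3} - 3 f\right) \frac{1}{f}}{3} = \frac{\frac{1}{f} \left(c^{3} - 3 f\right)}{3} = \frac{c^{3} - 3 f}{3 f}$)
$\frac{305507}{173038} + \frac{I}{T{\left(354,-312 \right)}} = \frac{305507}{173038} - \frac{191526}{\frac{1}{-312} \left(\left(-1\right) \left(-312\right) + \frac{354^{3}}{3}\right)} = 305507 \cdot \frac{1}{173038} - \frac{191526}{\left(- \frac{1}{312}\right) \left(312 + \frac{1}{3} \cdot 44361864\right)} = \frac{305507}{173038} - \frac{191526}{\left(- \frac{1}{312}\right) \left(312 + 14787288\right)} = \frac{305507}{173038} - \frac{191526}{\left(- \frac{1}{312}\right) 14787600} = \frac{305507}{173038} - \frac{191526}{- \frac{616150}{13}} = \frac{305507}{173038} - - \frac{1244919}{308075} = \frac{305507}{173038} + \frac{1244919}{308075} = \frac{309537362947}{53308681850}$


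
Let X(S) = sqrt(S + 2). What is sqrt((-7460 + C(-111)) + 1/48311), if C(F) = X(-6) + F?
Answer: sqrt(-17670356002380 + 4667905442*I)/48311 ≈ 0.011493 + 87.011*I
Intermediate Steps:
X(S) = sqrt(2 + S)
C(F) = F + 2*I (C(F) = sqrt(2 - 6) + F = sqrt(-4) + F = 2*I + F = F + 2*I)
sqrt((-7460 + C(-111)) + 1/48311) = sqrt((-7460 + (-111 + 2*I)) + 1/48311) = sqrt((-7571 + 2*I) + 1/48311) = sqrt(-365762580/48311 + 2*I)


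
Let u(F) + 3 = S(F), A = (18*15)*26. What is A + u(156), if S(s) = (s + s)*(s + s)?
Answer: 104361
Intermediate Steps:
S(s) = 4*s² (S(s) = (2*s)*(2*s) = 4*s²)
A = 7020 (A = 270*26 = 7020)
u(F) = -3 + 4*F²
A + u(156) = 7020 + (-3 + 4*156²) = 7020 + (-3 + 4*24336) = 7020 + (-3 + 97344) = 7020 + 97341 = 104361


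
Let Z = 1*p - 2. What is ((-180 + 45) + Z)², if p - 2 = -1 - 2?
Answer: 19044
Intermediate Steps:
p = -1 (p = 2 + (-1 - 2) = 2 - 3 = -1)
Z = -3 (Z = 1*(-1) - 2 = -1 - 2 = -3)
((-180 + 45) + Z)² = ((-180 + 45) - 3)² = (-135 - 3)² = (-138)² = 19044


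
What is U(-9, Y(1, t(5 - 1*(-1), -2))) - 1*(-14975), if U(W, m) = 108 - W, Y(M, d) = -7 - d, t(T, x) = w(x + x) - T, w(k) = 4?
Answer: 15092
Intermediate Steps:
t(T, x) = 4 - T
U(-9, Y(1, t(5 - 1*(-1), -2))) - 1*(-14975) = (108 - 1*(-9)) - 1*(-14975) = (108 + 9) + 14975 = 117 + 14975 = 15092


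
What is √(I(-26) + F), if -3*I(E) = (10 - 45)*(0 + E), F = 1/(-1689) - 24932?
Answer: I*√7998818559/563 ≈ 158.86*I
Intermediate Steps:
F = -42110149/1689 (F = -1/1689 - 24932 = -42110149/1689 ≈ -24932.)
I(E) = 35*E/3 (I(E) = -(10 - 45)*(0 + E)/3 = -(-35)*E/3 = 35*E/3)
√(I(-26) + F) = √((35/3)*(-26) - 42110149/1689) = √(-910/3 - 42110149/1689) = √(-14207493/563) = I*√7998818559/563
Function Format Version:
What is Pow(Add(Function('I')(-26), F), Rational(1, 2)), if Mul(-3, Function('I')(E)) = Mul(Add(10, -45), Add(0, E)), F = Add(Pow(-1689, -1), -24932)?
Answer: Mul(Rational(1, 563), I, Pow(7998818559, Rational(1, 2))) ≈ Mul(158.86, I)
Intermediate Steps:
F = Rational(-42110149, 1689) (F = Add(Rational(-1, 1689), -24932) = Rational(-42110149, 1689) ≈ -24932.)
Function('I')(E) = Mul(Rational(35, 3), E) (Function('I')(E) = Mul(Rational(-1, 3), Mul(Add(10, -45), Add(0, E))) = Mul(Rational(-1, 3), Mul(-35, E)) = Mul(Rational(35, 3), E))
Pow(Add(Function('I')(-26), F), Rational(1, 2)) = Pow(Add(Mul(Rational(35, 3), -26), Rational(-42110149, 1689)), Rational(1, 2)) = Pow(Add(Rational(-910, 3), Rational(-42110149, 1689)), Rational(1, 2)) = Pow(Rational(-14207493, 563), Rational(1, 2)) = Mul(Rational(1, 563), I, Pow(7998818559, Rational(1, 2)))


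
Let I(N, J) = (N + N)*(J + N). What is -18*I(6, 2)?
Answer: -1728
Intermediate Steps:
I(N, J) = 2*N*(J + N) (I(N, J) = (2*N)*(J + N) = 2*N*(J + N))
-18*I(6, 2) = -36*6*(2 + 6) = -36*6*8 = -18*96 = -1728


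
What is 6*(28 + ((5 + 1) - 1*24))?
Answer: 60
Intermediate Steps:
6*(28 + ((5 + 1) - 1*24)) = 6*(28 + (6 - 24)) = 6*(28 - 18) = 6*10 = 60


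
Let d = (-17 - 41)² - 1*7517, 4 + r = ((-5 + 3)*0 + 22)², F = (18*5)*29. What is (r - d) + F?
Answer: 7243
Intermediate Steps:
F = 2610 (F = 90*29 = 2610)
r = 480 (r = -4 + ((-5 + 3)*0 + 22)² = -4 + (-2*0 + 22)² = -4 + (0 + 22)² = -4 + 22² = -4 + 484 = 480)
d = -4153 (d = (-58)² - 7517 = 3364 - 7517 = -4153)
(r - d) + F = (480 - 1*(-4153)) + 2610 = (480 + 4153) + 2610 = 4633 + 2610 = 7243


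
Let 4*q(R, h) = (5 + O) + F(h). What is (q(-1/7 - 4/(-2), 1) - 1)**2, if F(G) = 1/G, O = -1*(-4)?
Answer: 9/4 ≈ 2.2500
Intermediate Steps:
O = 4
q(R, h) = 9/4 + 1/(4*h) (q(R, h) = ((5 + 4) + 1/h)/4 = (9 + 1/h)/4 = 9/4 + 1/(4*h))
(q(-1/7 - 4/(-2), 1) - 1)**2 = ((1/4)*(1 + 9*1)/1 - 1)**2 = ((1/4)*1*(1 + 9) - 1)**2 = ((1/4)*1*10 - 1)**2 = (5/2 - 1)**2 = (3/2)**2 = 9/4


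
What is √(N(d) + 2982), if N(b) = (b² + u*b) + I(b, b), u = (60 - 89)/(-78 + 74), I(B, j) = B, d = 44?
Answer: √5281 ≈ 72.671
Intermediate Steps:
u = 29/4 (u = -29/(-4) = -29*(-¼) = 29/4 ≈ 7.2500)
N(b) = b² + 33*b/4 (N(b) = (b² + 29*b/4) + b = b² + 33*b/4)
√(N(d) + 2982) = √((¼)*44*(33 + 4*44) + 2982) = √((¼)*44*(33 + 176) + 2982) = √((¼)*44*209 + 2982) = √(2299 + 2982) = √5281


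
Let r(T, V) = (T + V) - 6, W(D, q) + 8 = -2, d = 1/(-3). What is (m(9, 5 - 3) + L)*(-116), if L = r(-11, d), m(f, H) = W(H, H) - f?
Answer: 12644/3 ≈ 4214.7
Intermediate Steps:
d = -1/3 ≈ -0.33333
W(D, q) = -10 (W(D, q) = -8 - 2 = -10)
m(f, H) = -10 - f
r(T, V) = -6 + T + V
L = -52/3 (L = -6 - 11 - 1/3 = -52/3 ≈ -17.333)
(m(9, 5 - 3) + L)*(-116) = ((-10 - 1*9) - 52/3)*(-116) = ((-10 - 9) - 52/3)*(-116) = (-19 - 52/3)*(-116) = -109/3*(-116) = 12644/3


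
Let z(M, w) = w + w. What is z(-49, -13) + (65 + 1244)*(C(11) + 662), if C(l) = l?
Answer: 880931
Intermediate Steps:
z(M, w) = 2*w
z(-49, -13) + (65 + 1244)*(C(11) + 662) = 2*(-13) + (65 + 1244)*(11 + 662) = -26 + 1309*673 = -26 + 880957 = 880931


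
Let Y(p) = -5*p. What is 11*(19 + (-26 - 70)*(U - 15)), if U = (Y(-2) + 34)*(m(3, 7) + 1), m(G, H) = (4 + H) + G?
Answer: -680911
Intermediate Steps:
m(G, H) = 4 + G + H
U = 660 (U = (-5*(-2) + 34)*((4 + 3 + 7) + 1) = (10 + 34)*(14 + 1) = 44*15 = 660)
11*(19 + (-26 - 70)*(U - 15)) = 11*(19 + (-26 - 70)*(660 - 15)) = 11*(19 - 96*645) = 11*(19 - 61920) = 11*(-61901) = -680911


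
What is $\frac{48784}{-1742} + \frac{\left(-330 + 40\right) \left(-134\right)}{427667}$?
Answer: $- \frac{10397806404}{372497957} \approx -27.914$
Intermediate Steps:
$\frac{48784}{-1742} + \frac{\left(-330 + 40\right) \left(-134\right)}{427667} = 48784 \left(- \frac{1}{1742}\right) + \left(-290\right) \left(-134\right) \frac{1}{427667} = - \frac{24392}{871} + 38860 \cdot \frac{1}{427667} = - \frac{24392}{871} + \frac{38860}{427667} = - \frac{10397806404}{372497957}$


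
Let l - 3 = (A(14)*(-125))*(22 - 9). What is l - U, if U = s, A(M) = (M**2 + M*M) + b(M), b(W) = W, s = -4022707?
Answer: 3362960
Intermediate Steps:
A(M) = M + 2*M**2 (A(M) = (M**2 + M*M) + M = (M**2 + M**2) + M = 2*M**2 + M = M + 2*M**2)
U = -4022707
l = -659747 (l = 3 + ((14*(1 + 2*14))*(-125))*(22 - 9) = 3 + ((14*(1 + 28))*(-125))*13 = 3 + ((14*29)*(-125))*13 = 3 + (406*(-125))*13 = 3 - 50750*13 = 3 - 659750 = -659747)
l - U = -659747 - 1*(-4022707) = -659747 + 4022707 = 3362960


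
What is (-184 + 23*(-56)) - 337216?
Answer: -338688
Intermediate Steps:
(-184 + 23*(-56)) - 337216 = (-184 - 1288) - 337216 = -1472 - 337216 = -338688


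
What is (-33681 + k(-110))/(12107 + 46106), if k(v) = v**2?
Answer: -21581/58213 ≈ -0.37072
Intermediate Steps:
(-33681 + k(-110))/(12107 + 46106) = (-33681 + (-110)**2)/(12107 + 46106) = (-33681 + 12100)/58213 = -21581*1/58213 = -21581/58213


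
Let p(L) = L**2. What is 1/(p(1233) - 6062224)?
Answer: -1/4541935 ≈ -2.2017e-7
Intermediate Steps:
1/(p(1233) - 6062224) = 1/(1233**2 - 6062224) = 1/(1520289 - 6062224) = 1/(-4541935) = -1/4541935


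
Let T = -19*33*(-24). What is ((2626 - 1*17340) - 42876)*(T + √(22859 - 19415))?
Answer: -866614320 - 115180*√861 ≈ -8.6999e+8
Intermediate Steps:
T = 15048 (T = -627*(-24) = 15048)
((2626 - 1*17340) - 42876)*(T + √(22859 - 19415)) = ((2626 - 1*17340) - 42876)*(15048 + √(22859 - 19415)) = ((2626 - 17340) - 42876)*(15048 + √3444) = (-14714 - 42876)*(15048 + 2*√861) = -57590*(15048 + 2*√861) = -866614320 - 115180*√861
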